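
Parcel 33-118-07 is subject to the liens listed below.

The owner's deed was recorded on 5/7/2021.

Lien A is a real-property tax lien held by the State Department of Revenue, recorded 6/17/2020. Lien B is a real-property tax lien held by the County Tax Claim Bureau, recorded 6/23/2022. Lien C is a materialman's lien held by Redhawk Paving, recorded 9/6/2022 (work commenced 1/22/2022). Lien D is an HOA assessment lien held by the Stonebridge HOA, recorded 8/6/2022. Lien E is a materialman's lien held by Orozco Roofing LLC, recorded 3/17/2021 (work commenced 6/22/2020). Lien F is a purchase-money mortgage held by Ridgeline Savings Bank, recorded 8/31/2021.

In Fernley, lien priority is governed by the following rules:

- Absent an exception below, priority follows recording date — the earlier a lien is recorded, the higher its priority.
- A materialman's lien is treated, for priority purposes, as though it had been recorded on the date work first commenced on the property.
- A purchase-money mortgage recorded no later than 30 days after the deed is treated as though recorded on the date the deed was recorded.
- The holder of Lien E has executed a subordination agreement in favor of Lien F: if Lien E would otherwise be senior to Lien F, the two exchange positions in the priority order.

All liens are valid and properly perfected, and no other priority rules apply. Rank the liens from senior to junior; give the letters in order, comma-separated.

A, F, E, C, B, D

Adjusting effective dates: C's effective date is 1/22/2022, when work began; E relates back to 6/22/2020 (work commenced); F was recorded 116 days after the deed, outside the 30-day window, so it keeps its recording date.
Ordering by effective date: A (6/17/2020), E (6/22/2020), F (8/31/2021), C (1/22/2022), B (6/23/2022), D (8/6/2022).
E is senior to F before the subordination, so the two trade places.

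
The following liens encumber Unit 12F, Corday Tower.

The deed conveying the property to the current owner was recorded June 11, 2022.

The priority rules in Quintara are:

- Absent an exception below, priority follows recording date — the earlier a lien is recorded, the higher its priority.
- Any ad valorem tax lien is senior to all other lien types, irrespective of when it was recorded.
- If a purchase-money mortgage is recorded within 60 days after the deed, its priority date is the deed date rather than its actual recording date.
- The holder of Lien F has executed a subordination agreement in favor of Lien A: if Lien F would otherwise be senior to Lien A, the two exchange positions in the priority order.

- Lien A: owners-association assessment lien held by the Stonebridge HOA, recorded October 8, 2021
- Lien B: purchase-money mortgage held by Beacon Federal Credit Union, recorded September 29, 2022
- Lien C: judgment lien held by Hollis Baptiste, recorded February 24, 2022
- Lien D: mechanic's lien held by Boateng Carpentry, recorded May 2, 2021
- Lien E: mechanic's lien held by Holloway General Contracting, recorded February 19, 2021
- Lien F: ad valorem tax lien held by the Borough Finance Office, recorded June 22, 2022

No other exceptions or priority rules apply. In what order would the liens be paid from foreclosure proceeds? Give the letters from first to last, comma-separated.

Adjusting effective dates: B was recorded 110 days after the deed — beyond 60 days — so no relation-back applies.
F, as an ad valorem tax lien, has superpriority and ranks first.
Ordering the rest by effective date: E (February 19, 2021), D (May 2, 2021), A (October 8, 2021), C (February 24, 2022), B (September 29, 2022).
F is senior to A before the subordination, so the two trade places.

A, E, D, F, C, B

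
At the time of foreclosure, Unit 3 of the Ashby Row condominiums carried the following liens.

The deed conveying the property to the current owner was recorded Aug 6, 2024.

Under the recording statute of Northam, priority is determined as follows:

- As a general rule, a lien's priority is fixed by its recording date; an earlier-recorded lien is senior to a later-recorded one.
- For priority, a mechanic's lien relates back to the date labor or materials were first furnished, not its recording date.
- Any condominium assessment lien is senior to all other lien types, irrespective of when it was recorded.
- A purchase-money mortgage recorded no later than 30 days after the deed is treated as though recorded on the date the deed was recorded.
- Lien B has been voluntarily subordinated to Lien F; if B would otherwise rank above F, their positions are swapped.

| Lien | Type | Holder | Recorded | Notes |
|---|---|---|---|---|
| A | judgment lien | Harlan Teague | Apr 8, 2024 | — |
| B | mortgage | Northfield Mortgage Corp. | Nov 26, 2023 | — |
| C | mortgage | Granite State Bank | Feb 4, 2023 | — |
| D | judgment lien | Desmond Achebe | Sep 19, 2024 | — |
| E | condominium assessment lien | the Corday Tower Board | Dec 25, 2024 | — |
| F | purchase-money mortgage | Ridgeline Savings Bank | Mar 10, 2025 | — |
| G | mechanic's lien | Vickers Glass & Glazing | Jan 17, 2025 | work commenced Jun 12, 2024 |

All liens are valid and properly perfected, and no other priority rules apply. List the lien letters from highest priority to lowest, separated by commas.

Effective dates after the stated exceptions: F missed the 30-day window (216 days after the deed), so its recording date stands; G relates back to Jun 12, 2024 (work commenced).
E is a condominium assessment lien, so it outranks all other liens regardless of date.
The other liens, earliest effective date first: C (Feb 4, 2023), B (Nov 26, 2023), A (Apr 8, 2024), G (Jun 12, 2024), D (Sep 19, 2024), F (Mar 10, 2025).
The subordination applies — B was senior to F — so B and F swap.

E, C, F, A, G, D, B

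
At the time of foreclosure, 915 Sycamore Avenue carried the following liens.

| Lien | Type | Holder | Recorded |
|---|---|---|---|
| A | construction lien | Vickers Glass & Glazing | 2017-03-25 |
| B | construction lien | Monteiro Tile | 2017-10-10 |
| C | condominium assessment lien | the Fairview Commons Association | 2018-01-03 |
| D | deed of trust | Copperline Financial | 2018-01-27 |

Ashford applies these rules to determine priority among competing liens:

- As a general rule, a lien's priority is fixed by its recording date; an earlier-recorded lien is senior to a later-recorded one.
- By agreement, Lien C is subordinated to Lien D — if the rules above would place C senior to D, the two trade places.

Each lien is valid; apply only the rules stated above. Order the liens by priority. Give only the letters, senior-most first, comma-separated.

A, B, D, C

Sorted by effective date: A (2017-03-25), B (2017-10-10), C (2018-01-03), D (2018-01-27).
C is senior to D before the subordination, so the two trade places.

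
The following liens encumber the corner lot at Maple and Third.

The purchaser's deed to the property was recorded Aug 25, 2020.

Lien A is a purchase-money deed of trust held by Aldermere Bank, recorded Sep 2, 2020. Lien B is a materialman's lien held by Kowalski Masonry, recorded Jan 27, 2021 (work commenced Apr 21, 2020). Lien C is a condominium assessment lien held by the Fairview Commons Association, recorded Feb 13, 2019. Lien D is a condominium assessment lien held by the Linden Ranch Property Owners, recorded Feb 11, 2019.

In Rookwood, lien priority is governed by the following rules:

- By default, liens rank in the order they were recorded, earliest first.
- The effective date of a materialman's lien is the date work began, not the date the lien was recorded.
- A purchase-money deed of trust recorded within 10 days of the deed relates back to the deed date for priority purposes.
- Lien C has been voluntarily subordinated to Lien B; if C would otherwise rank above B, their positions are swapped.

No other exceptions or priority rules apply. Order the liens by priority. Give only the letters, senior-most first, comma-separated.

D, B, C, A

Effective dates: A's effective date is the deed date, Aug 25, 2020; B is treated as recorded Apr 21, 2020, the work-commencement date.
By effective date, earliest first: D (Feb 11, 2019), C (Feb 13, 2019), B (Apr 21, 2020), A (Aug 25, 2020).
Because C would otherwise rank above B, the subordination swaps them.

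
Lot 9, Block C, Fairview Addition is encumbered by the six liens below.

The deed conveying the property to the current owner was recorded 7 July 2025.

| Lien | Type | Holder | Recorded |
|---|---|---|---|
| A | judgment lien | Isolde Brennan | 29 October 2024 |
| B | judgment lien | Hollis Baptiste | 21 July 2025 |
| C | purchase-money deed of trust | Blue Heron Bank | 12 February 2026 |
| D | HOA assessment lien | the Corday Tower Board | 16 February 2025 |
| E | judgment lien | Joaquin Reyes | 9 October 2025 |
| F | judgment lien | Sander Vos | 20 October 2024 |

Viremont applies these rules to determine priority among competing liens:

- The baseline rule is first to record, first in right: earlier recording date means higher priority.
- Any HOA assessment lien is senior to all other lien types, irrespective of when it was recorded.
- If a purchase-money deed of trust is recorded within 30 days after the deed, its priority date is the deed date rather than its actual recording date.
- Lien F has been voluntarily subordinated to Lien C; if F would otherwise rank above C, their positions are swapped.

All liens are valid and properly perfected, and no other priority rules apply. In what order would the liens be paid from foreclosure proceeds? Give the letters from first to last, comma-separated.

D, C, A, B, E, F

Effective dates after the stated exceptions: C missed the 30-day window (220 days after the deed), so its recording date stands.
D is an HOA assessment lien, so it outranks all other liens regardless of date.
The other liens, earliest effective date first: F (20 October 2024), A (29 October 2024), B (21 July 2025), E (9 October 2025), C (12 February 2026).
The subordination applies — F was senior to C — so F and C swap.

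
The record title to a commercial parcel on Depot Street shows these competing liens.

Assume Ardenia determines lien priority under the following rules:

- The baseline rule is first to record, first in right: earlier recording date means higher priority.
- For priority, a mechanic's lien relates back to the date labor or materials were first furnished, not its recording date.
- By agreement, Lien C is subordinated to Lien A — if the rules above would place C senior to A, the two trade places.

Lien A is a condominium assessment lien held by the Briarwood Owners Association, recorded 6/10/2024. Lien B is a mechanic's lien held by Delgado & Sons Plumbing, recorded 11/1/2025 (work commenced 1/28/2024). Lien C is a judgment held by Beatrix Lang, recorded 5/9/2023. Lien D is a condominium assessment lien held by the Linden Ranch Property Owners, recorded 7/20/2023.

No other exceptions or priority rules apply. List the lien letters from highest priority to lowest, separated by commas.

A, D, B, C

Effective dates after the stated exceptions: B relates back to 1/28/2024 (work commenced).
Sorted by effective date: C (5/9/2023), D (7/20/2023), B (1/28/2024), A (6/10/2024).
C would otherwise be senior to A, so under the subordination agreement C and A exchange positions.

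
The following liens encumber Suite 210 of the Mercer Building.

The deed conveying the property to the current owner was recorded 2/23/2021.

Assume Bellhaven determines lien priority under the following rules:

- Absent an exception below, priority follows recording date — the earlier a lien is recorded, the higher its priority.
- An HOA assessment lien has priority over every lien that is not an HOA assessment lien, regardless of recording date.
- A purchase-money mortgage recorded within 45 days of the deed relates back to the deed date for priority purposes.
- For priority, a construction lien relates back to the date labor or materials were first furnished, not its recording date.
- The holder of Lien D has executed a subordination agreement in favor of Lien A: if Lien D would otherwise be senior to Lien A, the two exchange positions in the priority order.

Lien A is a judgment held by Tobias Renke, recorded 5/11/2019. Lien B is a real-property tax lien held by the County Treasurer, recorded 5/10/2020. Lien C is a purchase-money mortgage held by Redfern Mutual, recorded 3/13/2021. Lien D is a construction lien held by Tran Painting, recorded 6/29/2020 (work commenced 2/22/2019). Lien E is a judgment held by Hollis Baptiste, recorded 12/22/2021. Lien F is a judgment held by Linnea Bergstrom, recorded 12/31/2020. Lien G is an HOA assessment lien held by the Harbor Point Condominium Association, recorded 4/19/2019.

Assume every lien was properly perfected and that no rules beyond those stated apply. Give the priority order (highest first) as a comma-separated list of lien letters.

Effective dates: C's effective date is the deed date, 2/23/2021; D's effective date is 2/22/2019, when work began.
G is an HOA assessment lien, so it outranks all other liens regardless of date.
Remaining liens by effective date: D (2/22/2019), A (5/11/2019), B (5/10/2020), F (12/31/2020), C (2/23/2021), E (12/22/2021).
D would otherwise be senior to A, so under the subordination agreement D and A exchange positions.

G, A, D, B, F, C, E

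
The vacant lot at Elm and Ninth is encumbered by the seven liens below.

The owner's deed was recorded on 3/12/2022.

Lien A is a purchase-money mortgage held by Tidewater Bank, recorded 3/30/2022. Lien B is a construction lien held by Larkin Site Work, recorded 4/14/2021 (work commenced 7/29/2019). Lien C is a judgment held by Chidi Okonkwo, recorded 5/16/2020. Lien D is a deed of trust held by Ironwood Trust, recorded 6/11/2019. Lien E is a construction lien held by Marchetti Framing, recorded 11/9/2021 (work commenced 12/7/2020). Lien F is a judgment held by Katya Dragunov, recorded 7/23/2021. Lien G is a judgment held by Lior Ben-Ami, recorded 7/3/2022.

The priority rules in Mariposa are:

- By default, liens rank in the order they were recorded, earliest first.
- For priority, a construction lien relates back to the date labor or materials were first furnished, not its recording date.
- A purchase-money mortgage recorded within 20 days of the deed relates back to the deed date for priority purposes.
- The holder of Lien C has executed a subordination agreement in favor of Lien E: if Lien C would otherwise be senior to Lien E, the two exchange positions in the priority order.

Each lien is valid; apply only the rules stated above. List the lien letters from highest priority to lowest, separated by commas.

Effective dates: A's effective date is the deed date, 3/12/2022; B is treated as recorded 7/29/2019, the work-commencement date; E relates back to 12/7/2020 (work commenced).
Sorted by effective date: D (6/11/2019), B (7/29/2019), C (5/16/2020), E (12/7/2020), F (7/23/2021), A (3/12/2022), G (7/3/2022).
C would otherwise be senior to E, so under the subordination agreement C and E exchange positions.

D, B, E, C, F, A, G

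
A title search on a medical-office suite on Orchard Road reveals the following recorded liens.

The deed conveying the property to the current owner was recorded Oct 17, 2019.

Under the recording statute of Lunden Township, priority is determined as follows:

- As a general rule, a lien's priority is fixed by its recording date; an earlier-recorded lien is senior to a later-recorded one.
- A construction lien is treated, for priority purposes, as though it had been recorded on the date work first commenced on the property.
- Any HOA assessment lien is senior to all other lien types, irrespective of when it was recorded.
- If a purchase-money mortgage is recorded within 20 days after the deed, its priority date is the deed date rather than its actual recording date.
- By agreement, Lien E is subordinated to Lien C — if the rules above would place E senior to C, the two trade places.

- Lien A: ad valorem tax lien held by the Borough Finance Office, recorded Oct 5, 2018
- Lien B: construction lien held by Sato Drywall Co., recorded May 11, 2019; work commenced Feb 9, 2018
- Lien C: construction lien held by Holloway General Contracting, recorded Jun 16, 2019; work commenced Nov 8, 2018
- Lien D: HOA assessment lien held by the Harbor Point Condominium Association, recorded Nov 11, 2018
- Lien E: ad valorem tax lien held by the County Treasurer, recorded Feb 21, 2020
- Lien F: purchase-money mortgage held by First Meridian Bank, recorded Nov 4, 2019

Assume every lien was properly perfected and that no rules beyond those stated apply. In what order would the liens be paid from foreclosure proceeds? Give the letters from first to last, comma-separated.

D, B, A, C, F, E

Effective dates: B's effective date is Feb 9, 2018, when work began; C relates back to Nov 8, 2018 (work commenced); F was recorded within the 20-day window, so its effective date is the deed date Oct 17, 2019.
D is an HOA assessment lien, so it outranks all other liens regardless of date.
Remaining liens by effective date: B (Feb 9, 2018), A (Oct 5, 2018), C (Nov 8, 2018), F (Oct 17, 2019), E (Feb 21, 2020).
E is already junior to C, so the subordination agreement changes nothing.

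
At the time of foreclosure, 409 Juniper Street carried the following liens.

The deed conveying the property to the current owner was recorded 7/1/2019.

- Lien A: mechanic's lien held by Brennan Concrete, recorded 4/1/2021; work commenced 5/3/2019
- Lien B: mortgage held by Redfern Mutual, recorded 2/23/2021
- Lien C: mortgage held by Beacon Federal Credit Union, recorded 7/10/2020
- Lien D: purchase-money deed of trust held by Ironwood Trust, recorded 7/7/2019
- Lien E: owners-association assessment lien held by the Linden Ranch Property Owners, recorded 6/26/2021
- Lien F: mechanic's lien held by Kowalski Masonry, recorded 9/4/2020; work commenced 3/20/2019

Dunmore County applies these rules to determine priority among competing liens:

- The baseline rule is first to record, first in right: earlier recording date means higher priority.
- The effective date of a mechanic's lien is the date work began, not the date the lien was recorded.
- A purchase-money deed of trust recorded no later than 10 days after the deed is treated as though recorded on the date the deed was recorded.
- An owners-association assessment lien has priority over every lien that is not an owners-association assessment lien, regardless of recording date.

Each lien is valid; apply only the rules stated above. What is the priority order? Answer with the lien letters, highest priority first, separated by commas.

E, F, A, D, C, B

Effective dates after the stated exceptions: A's effective date is 5/3/2019, when work began; D relates back to the deed date 7/1/2019; F relates back to 3/20/2019 (work commenced).
E, as an owners-association assessment lien, has superpriority and ranks first.
Ordering the rest by effective date: F (3/20/2019), A (5/3/2019), D (7/1/2019), C (7/10/2020), B (2/23/2021).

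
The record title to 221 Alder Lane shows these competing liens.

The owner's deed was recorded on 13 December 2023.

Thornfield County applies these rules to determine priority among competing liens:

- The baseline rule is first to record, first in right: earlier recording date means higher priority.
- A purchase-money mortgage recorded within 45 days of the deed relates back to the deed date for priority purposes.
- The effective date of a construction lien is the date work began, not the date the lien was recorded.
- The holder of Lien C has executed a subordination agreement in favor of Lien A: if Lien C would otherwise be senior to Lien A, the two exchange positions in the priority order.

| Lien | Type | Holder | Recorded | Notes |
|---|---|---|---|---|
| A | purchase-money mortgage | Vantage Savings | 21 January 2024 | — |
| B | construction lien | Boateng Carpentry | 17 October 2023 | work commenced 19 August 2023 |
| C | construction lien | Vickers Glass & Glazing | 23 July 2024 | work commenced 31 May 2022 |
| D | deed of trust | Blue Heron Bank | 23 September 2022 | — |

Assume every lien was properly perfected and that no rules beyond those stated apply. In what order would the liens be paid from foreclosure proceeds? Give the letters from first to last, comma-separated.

Effective dates after the stated exceptions: A's effective date is the deed date, 13 December 2023; B relates back to 19 August 2023 (work commenced); C's effective date is 31 May 2022, when work began.
Ordering by effective date: C (31 May 2022), D (23 September 2022), B (19 August 2023), A (13 December 2023).
C is senior to A before the subordination, so the two trade places.

A, D, B, C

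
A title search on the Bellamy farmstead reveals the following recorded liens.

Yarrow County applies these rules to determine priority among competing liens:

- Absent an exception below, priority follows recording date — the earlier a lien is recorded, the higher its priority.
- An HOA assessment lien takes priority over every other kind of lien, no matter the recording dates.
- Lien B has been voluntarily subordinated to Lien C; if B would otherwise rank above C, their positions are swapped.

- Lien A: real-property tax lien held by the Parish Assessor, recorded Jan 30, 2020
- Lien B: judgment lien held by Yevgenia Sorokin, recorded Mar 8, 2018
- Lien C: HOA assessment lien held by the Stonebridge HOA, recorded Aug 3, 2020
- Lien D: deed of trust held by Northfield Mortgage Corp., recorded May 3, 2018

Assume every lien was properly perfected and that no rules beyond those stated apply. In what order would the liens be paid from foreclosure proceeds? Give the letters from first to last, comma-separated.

As an HOA assessment lien, C is senior to every other lien.
Ordering the rest by effective date: B (Mar 8, 2018), D (May 3, 2018), A (Jan 30, 2020).
B is already junior to C, so the subordination agreement changes nothing.

C, B, D, A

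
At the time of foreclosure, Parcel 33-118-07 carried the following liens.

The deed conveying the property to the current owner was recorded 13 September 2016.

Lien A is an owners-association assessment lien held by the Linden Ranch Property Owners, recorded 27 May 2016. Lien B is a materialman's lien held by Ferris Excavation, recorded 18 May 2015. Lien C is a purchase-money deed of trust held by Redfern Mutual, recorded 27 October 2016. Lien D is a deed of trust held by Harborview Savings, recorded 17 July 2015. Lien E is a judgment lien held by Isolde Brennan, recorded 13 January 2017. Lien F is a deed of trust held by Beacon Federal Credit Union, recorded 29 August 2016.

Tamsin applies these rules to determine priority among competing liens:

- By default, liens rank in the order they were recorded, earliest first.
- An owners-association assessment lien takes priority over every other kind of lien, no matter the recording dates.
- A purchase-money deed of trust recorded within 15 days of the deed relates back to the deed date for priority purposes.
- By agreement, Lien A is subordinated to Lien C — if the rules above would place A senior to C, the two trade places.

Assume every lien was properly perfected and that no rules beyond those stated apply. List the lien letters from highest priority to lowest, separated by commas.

C, B, D, F, A, E

First, effective dates: C missed the 15-day window (44 days after the deed), so its recording date stands.
A is an owners-association assessment lien, so it outranks all other liens regardless of date.
The other liens, earliest effective date first: B (18 May 2015), D (17 July 2015), F (29 August 2016), C (27 October 2016), E (13 January 2017).
A would otherwise be senior to C, so under the subordination agreement A and C exchange positions.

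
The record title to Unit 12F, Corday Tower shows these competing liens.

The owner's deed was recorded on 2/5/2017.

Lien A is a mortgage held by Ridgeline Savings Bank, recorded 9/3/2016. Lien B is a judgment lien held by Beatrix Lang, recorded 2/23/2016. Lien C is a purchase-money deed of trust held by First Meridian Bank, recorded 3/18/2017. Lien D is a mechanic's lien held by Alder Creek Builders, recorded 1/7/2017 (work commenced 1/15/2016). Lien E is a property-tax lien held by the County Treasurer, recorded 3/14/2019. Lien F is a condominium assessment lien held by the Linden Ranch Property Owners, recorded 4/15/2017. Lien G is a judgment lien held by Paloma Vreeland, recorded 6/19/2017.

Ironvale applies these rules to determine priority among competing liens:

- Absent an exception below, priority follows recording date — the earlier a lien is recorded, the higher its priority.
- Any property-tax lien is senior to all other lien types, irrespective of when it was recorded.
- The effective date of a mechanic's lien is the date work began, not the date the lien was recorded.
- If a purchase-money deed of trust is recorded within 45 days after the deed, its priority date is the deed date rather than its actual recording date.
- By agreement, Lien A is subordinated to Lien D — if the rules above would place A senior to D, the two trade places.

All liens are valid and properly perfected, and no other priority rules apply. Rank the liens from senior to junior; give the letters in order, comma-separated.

E, D, B, A, C, F, G

First, effective dates: C was recorded within the 45-day window, so its effective date is the deed date 2/5/2017; D's effective date is 1/15/2016, when work began.
E is a property-tax lien, so it outranks all other liens regardless of date.
Ordering the rest by effective date: D (1/15/2016), B (2/23/2016), A (9/3/2016), C (2/5/2017), F (4/15/2017), G (6/19/2017).
A is already junior to D, so the subordination agreement changes nothing.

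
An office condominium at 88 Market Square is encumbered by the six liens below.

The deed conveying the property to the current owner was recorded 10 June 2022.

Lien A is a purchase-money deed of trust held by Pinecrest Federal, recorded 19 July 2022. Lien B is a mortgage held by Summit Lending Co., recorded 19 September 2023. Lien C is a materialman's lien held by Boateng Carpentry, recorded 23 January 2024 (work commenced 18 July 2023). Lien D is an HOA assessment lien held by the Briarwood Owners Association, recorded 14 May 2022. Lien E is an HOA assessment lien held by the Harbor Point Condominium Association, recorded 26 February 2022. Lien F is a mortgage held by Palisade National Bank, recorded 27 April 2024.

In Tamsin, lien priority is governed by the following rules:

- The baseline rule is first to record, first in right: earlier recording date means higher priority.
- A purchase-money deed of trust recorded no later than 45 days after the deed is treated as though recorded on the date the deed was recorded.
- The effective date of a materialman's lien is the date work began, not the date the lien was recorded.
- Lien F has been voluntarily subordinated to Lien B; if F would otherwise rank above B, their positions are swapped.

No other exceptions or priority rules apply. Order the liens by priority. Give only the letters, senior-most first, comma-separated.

Effective dates: A's effective date is the deed date, 10 June 2022; C's effective date is 18 July 2023, when work began.
By effective date, earliest first: E (26 February 2022), D (14 May 2022), A (10 June 2022), C (18 July 2023), B (19 September 2023), F (27 April 2024).
F already ranks below B; the subordination has no effect.

E, D, A, C, B, F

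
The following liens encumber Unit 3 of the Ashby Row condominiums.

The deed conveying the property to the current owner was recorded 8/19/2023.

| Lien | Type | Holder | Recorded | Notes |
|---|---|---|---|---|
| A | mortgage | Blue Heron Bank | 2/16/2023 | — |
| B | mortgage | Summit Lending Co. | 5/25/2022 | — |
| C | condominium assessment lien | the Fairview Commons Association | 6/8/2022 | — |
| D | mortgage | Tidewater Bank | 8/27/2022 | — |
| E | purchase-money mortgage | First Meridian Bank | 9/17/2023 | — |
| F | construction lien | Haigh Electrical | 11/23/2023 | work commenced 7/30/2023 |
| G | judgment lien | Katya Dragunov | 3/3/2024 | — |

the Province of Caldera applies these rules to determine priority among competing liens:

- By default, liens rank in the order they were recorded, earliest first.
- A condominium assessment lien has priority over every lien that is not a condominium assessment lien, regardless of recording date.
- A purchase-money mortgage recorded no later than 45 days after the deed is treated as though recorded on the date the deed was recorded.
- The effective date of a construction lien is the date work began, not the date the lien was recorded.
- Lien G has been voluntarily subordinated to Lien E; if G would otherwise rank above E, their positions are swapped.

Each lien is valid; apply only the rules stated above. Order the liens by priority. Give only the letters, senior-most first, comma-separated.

C, B, D, A, F, E, G

Effective dates: E was recorded within the 45-day window, so its effective date is the deed date 8/19/2023; F's effective date is 7/30/2023, when work began.
As a condominium assessment lien, C is senior to every other lien.
The other liens, earliest effective date first: B (5/25/2022), D (8/27/2022), A (2/16/2023), F (7/30/2023), E (8/19/2023), G (3/3/2024).
G already ranks below E; the subordination has no effect.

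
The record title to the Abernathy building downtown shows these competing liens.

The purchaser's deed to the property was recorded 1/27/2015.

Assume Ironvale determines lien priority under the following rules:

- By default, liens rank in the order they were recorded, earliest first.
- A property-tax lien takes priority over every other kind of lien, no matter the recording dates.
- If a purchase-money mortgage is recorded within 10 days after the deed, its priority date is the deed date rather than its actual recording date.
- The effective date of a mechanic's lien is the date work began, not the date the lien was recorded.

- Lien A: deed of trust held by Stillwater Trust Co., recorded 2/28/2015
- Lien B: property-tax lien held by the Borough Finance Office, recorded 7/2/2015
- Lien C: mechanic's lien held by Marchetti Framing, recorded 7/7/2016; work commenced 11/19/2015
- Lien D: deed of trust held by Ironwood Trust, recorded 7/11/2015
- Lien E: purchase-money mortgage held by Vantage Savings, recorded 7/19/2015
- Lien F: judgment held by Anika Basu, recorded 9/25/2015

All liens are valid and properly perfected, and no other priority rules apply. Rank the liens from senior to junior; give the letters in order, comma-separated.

B, A, D, E, F, C

Effective dates: C is treated as recorded 11/19/2015, the work-commencement date; E was recorded 173 days after the deed — beyond 10 days — so no relation-back applies.
B, as a property-tax lien, has superpriority and ranks first.
Among the remaining liens, by effective date: A (2/28/2015), D (7/11/2015), E (7/19/2015), F (9/25/2015), C (11/19/2015).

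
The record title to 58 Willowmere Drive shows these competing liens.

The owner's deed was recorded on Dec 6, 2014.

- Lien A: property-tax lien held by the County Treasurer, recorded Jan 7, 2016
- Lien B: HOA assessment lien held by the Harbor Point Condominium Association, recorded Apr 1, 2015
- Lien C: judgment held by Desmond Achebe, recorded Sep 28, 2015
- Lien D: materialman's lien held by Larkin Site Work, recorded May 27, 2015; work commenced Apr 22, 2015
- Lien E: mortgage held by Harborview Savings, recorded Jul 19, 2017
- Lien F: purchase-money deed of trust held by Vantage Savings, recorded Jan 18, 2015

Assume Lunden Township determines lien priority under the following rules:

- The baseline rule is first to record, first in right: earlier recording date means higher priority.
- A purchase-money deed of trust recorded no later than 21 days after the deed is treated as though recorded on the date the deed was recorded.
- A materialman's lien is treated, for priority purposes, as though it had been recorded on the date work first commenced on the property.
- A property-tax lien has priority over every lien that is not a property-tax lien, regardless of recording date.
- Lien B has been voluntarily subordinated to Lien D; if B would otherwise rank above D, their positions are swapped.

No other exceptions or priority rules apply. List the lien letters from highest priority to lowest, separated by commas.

A, F, D, B, C, E

Effective dates: D's effective date is Apr 22, 2015, when work began; F was recorded 43 days after the deed, outside the 21-day window, so it keeps its recording date.
A is a property-tax lien, so it outranks all other liens regardless of date.
Remaining liens by effective date: F (Jan 18, 2015), B (Apr 1, 2015), D (Apr 22, 2015), C (Sep 28, 2015), E (Jul 19, 2017).
B would otherwise be senior to D, so under the subordination agreement B and D exchange positions.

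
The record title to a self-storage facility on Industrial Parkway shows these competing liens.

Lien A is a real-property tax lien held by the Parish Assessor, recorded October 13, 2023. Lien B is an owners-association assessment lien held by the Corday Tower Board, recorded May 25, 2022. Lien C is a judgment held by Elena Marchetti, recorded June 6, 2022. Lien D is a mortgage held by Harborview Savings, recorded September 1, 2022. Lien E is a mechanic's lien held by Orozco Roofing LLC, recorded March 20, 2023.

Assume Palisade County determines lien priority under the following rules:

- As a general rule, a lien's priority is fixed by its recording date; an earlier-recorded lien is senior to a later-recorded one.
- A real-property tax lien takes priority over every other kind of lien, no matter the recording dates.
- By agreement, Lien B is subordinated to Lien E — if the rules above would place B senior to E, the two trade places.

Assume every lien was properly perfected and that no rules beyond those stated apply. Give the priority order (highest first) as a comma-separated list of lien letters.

A, E, C, D, B

A is a real-property tax lien, so it outranks all other liens regardless of date.
Among the remaining liens, by effective date: B (May 25, 2022), C (June 6, 2022), D (September 1, 2022), E (March 20, 2023).
B is senior to E before the subordination, so the two trade places.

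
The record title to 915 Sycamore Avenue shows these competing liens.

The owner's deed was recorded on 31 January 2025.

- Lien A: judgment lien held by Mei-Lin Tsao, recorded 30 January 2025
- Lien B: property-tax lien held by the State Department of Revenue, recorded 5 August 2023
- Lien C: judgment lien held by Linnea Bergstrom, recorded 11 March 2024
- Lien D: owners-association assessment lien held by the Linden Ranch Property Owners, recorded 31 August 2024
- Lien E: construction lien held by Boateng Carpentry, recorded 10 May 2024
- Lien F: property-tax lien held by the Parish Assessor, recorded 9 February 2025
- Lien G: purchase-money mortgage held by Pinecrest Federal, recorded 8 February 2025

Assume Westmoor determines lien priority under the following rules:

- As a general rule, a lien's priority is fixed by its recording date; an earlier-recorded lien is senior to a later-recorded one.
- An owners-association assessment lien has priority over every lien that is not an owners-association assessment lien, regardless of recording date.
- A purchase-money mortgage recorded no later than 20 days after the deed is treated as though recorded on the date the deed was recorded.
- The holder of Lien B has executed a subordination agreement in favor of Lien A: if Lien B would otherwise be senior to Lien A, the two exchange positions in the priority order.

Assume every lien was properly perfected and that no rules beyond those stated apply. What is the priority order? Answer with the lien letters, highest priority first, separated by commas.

D, A, C, E, B, G, F

Effective dates: G was recorded within the 20-day window, so its effective date is the deed date 31 January 2025.
D, as an owners-association assessment lien, has superpriority and ranks first.
Remaining liens by effective date: B (5 August 2023), C (11 March 2024), E (10 May 2024), A (30 January 2025), G (31 January 2025), F (9 February 2025).
Because B would otherwise rank above A, the subordination swaps them.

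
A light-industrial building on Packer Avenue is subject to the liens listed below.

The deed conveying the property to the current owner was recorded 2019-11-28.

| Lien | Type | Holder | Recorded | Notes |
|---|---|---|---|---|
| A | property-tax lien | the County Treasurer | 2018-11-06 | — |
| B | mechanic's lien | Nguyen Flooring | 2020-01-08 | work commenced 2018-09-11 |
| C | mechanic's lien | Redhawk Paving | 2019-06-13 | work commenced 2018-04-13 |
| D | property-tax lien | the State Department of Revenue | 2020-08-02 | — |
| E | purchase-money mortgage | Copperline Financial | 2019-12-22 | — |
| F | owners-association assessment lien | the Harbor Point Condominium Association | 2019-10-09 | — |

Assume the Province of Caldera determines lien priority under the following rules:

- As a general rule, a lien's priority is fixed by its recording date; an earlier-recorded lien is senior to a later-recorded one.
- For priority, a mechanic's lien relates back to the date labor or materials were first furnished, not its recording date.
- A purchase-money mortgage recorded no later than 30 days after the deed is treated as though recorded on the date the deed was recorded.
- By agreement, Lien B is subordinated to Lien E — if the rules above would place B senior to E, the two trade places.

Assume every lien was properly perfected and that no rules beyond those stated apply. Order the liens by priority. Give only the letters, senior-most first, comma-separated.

Effective dates: B is treated as recorded 2018-09-11, the work-commencement date; C is treated as recorded 2018-04-13, the work-commencement date; E's effective date is the deed date, 2019-11-28.
By effective date, earliest first: C (2018-04-13), B (2018-09-11), A (2018-11-06), F (2019-10-09), E (2019-11-28), D (2020-08-02).
The subordination applies — B was senior to E — so B and E swap.

C, E, A, F, B, D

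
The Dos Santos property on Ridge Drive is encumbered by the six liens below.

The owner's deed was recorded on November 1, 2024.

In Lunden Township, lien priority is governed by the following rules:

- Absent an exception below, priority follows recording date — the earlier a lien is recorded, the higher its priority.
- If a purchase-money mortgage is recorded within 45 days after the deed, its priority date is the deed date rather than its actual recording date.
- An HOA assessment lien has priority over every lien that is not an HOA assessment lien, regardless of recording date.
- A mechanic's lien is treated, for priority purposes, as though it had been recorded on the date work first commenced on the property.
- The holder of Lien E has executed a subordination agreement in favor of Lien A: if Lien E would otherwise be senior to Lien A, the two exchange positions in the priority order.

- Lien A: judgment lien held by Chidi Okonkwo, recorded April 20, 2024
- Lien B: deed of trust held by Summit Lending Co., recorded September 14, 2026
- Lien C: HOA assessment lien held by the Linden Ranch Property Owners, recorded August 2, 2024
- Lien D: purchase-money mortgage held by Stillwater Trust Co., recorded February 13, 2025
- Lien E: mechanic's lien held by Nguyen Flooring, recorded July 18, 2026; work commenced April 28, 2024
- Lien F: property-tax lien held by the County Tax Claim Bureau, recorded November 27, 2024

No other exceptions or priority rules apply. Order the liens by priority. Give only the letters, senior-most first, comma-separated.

C, A, E, F, D, B

Effective dates after the stated exceptions: D missed the 45-day window (104 days after the deed), so its recording date stands; E relates back to April 28, 2024 (work commenced).
C is an HOA assessment lien, so it outranks all other liens regardless of date.
The other liens, earliest effective date first: A (April 20, 2024), E (April 28, 2024), F (November 27, 2024), D (February 13, 2025), B (September 14, 2026).
E is already junior to A, so the subordination agreement changes nothing.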